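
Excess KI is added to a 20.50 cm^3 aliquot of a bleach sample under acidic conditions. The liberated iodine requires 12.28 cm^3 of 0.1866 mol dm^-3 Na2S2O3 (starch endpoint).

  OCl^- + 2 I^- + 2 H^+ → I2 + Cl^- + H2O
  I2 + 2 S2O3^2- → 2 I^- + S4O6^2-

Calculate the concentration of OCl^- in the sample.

0.05589 mol/L

n(S2O3^2-) = 0.01228 × 0.1866 = 2.291 × 10^-3 mol
n(I2) = n(S2O3^2-)/2 = 1.146 × 10^-3 mol
n(OCl^-) in the aliquot = 1.146 × 10^-3 mol (1:1 ratio)
[OCl^-] = 1.146 × 10^-3 / 0.02050 = 0.05589 mol/L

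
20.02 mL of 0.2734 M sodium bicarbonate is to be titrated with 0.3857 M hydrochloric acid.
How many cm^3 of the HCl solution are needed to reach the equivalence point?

14.19 mL

NaHCO3 + HCl → NaCl + H2O + CO2
n(NaHCO3) = 0.02002 L × 0.2734 mol/L = 5.473 × 10^-3 mol
n(HCl) = 5.473 × 10^-3 mol (1:1 stoichiometry)
V(HCl) = 5.473 × 10^-3 mol / 0.3857 mol/L = 0.01419 L = 14.19 mL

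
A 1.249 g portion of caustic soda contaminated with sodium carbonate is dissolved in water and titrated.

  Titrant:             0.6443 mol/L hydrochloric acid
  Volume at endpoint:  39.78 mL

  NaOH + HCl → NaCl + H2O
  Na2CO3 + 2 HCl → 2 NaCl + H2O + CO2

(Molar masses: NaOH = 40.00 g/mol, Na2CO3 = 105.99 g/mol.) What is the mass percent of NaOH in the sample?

26.93 %

n(HCl) = 0.03978 × 0.6443 = 0.02563 mol
Let x = n(NaOH), y = n(Na2CO3).
Titrant: 1x + 2y = 0.02563;  mass: 40.00x + 105.99y = 1.249
Solving, x = 8.409 × 10^-3 mol, y = 8.611 × 10^-3 mol
mass of NaOH = 8.409 × 10^-3 × 40.00 = 0.3364 g
% NaOH = 0.3364 / 1.249 × 100 = 26.93 %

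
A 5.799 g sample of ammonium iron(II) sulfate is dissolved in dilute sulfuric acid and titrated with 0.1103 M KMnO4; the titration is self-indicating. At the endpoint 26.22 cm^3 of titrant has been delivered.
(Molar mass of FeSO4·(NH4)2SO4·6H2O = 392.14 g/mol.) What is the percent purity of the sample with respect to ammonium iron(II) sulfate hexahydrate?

97.78 %

MnO4^- + 5 Fe^2+ + 8 H^+ → Mn^2+ + 5 Fe^3+ + 4 H2O
n(KMnO4) = 0.02622 L × 0.1103 mol/L = 2.892 × 10^-3 mol
From the 5:1 ratio, n(FeSO4·(NH4)2SO4·6H2O) = 5/1 × 2.892 × 10^-3 = 0.01446 mol
mass of FeSO4·(NH4)2SO4·6H2O = 0.01446 × 392.14 g/mol = 5.670 g
% FeSO4·(NH4)2SO4·6H2O = 5.670 / 5.799 × 100 = 97.78 %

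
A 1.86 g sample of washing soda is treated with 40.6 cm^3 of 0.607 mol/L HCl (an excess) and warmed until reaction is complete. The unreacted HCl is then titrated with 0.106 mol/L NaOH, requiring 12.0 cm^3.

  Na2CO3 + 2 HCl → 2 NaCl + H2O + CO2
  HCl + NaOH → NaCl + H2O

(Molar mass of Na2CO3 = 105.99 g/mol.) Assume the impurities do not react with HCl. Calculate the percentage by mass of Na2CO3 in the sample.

n(HCl) added = 0.0406 × 0.607 = 0.0246 mol
n(NaOH) used in back-titration = 0.0120 × 0.106 = 1.27 × 10^-3 mol
n(HCl) left over = 1.27 × 10^-3 mol (1:1 ratio)
n(HCl) consumed by analyte = 0.0246 − 1.27 × 10^-3 = 0.0234 mol
From the 1:2 ratio, n(Na2CO3) = 1/2 × 0.0234 = 0.0117 mol
mass of Na2CO3 = 0.0117 × 105.99 = 1.24 g
% Na2CO3 = 1.24 / 1.86 × 100 = 66.6 %

66.6 %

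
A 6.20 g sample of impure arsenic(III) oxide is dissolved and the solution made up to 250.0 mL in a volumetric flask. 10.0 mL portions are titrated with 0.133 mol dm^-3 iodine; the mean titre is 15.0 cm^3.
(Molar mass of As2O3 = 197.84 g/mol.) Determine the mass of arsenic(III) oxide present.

As2O3 + 2 I2 + 2 H2O → As2O5 + 4 HI
n(I2) per titration = 0.0150 × 0.133 = 2.00 × 10^-3 mol
From the 1:2 ratio, n(As2O3) in each aliquot = 1/2 × 2.00 × 10^-3 = 9.98 × 10^-4 mol
n(As2O3) in the whole flask = 9.98 × 10^-4 × 250.0/10.0 = 0.0249 mol
mass of As2O3 = 0.0249 × 197.84 = 4.93 g

4.93 g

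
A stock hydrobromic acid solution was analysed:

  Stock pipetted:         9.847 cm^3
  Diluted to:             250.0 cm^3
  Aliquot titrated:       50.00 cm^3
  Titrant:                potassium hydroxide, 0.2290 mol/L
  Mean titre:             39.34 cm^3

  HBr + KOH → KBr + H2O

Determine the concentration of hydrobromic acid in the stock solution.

n(KOH) = 0.03934 × 0.2290 = 9.009 × 10^-3 mol
n(HBr) in the aliquot = 9.009 × 10^-3 mol (1:1 ratio)
[HBr]_dilute = 9.009 × 10^-3 / 0.05000 = 0.1802 mol/L
Dilution factor = 250.0 / 9.847 = 25.39
[HBr]_stock = 0.1802 × 25.39 = 4.574 mol/L

4.574 mol/L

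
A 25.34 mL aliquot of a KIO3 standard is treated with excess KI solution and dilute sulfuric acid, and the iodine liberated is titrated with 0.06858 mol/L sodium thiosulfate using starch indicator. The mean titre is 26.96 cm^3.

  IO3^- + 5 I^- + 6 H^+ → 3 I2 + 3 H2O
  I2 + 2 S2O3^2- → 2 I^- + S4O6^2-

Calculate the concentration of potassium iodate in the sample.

n(S2O3^2-) = 0.02696 × 0.06858 = 1.849 × 10^-3 mol
n(I2) = n(S2O3^2-)/2 = 9.245 × 10^-4 mol
From the 1:3 ratio, n(IO3^-) in the aliquot = 1/3 × 9.245 × 10^-4 = 3.082 × 10^-4 mol
[IO3^-] = 3.082 × 10^-4 / 0.02534 = 0.01216 mol/L

0.01216 mol/L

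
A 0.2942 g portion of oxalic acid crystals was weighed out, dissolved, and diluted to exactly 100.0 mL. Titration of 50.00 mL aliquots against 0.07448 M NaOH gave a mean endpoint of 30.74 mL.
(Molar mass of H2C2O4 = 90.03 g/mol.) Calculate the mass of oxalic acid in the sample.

H2C2O4 + 2 NaOH → Na2C2O4 + 2 H2O
n(NaOH) per titration = 0.03074 × 0.07448 = 2.290 × 10^-3 mol
From the 1:2 ratio, n(H2C2O4) in each aliquot = 1/2 × 2.290 × 10^-3 = 1.145 × 10^-3 mol
n(H2C2O4) in the whole flask = 1.145 × 10^-3 × 100.0/50.00 = 2.290 × 10^-3 mol
mass of H2C2O4 = 2.290 × 10^-3 × 90.03 = 0.2061 g

0.2061 g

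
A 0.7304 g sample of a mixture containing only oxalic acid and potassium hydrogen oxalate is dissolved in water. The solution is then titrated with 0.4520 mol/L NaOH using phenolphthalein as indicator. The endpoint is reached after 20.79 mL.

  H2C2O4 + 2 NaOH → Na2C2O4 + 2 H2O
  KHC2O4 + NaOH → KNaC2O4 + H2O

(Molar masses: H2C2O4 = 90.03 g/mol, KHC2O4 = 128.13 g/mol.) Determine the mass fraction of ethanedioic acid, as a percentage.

35.12 %

n(NaOH) = 0.02079 × 0.4520 = 9.397 × 10^-3 mol
Let x = n(H2C2O4), y = n(KHC2O4).
Titrant: 2x + 1y = 9.397 × 10^-3;  mass: 90.03x + 128.13y = 0.7304
Solving, x = 2.849 × 10^-3 mol, y = 3.698 × 10^-3 mol
mass of H2C2O4 = 2.849 × 10^-3 × 90.03 = 0.2565 g
% H2C2O4 = 0.2565 / 0.7304 × 100 = 35.12 %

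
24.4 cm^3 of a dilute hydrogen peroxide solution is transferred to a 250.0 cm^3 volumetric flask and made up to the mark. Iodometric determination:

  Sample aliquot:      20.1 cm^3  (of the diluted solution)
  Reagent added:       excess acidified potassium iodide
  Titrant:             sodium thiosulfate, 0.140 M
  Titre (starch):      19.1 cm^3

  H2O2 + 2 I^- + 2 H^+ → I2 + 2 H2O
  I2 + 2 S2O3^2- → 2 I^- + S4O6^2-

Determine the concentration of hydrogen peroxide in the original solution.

0.682 M

n(S2O3^2-) = 0.0191 × 0.140 = 2.67 × 10^-3 mol
n(I2) = n(S2O3^2-)/2 = 1.34 × 10^-3 mol
n(H2O2) in the aliquot = 1.34 × 10^-3 mol (1:1 ratio)
[H2O2]_dilute = 1.34 × 10^-3 / 0.0201 = 0.0665 mol/L
[H2O2]_original = 0.0665 × 250.0/24.4 = 0.682 mol/L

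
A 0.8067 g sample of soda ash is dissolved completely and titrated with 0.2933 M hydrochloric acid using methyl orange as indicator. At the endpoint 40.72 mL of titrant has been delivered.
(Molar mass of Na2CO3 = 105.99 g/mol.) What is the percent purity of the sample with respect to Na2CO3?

Na2CO3 + 2 HCl → 2 NaCl + H2O + CO2
n(HCl) = 0.04072 L × 0.2933 mol/L = 0.01194 mol
From the 1:2 ratio, n(Na2CO3) = 1/2 × 0.01194 = 5.972 × 10^-3 mol
mass of Na2CO3 = 5.972 × 10^-3 × 105.99 g/mol = 0.6329 g
% Na2CO3 = 0.6329 / 0.8067 × 100 = 78.46 %

78.46 %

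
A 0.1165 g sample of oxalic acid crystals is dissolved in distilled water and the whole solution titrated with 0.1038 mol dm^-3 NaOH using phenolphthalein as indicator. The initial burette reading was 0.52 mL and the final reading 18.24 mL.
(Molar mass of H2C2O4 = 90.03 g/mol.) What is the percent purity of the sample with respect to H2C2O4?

H2C2O4 + 2 NaOH → Na2C2O4 + 2 H2O
n(NaOH) = 0.01772 L × 0.1038 mol/L = 1.839 × 10^-3 mol
From the 1:2 ratio, n(H2C2O4) = 1/2 × 1.839 × 10^-3 = 9.197 × 10^-4 mol
mass of H2C2O4 = 9.197 × 10^-4 × 90.03 g/mol = 0.08280 g
% H2C2O4 = 0.08280 / 0.1165 × 100 = 71.07 %

71.07 %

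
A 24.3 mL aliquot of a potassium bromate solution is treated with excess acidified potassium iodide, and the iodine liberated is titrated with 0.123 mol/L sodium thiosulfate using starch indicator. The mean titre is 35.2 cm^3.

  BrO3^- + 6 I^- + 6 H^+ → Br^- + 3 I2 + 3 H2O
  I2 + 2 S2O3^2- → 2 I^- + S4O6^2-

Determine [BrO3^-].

n(S2O3^2-) = 0.0352 × 0.123 = 4.33 × 10^-3 mol
n(I2) = n(S2O3^2-)/2 = 2.16 × 10^-3 mol
From the 1:3 ratio, n(BrO3^-) in the aliquot = 1/3 × 2.16 × 10^-3 = 7.22 × 10^-4 mol
[BrO3^-] = 7.22 × 10^-4 / 0.0243 = 0.0297 mol/L

0.0297 mol/L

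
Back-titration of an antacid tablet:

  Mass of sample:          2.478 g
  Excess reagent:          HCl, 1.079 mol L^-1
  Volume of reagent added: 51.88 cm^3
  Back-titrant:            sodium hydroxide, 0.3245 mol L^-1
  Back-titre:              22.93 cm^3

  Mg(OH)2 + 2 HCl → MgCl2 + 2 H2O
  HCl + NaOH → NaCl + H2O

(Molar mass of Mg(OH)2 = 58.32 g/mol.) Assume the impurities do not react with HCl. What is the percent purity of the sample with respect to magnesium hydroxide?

57.12 %

n(HCl) added = 0.05188 × 1.079 = 0.05598 mol
n(NaOH) used in back-titration = 0.02293 × 0.3245 = 7.441 × 10^-3 mol
n(HCl) left over = 7.441 × 10^-3 mol (1:1 ratio)
n(HCl) consumed by analyte = 0.05598 − 7.441 × 10^-3 = 0.04854 mol
From the 1:2 ratio, n(Mg(OH)2) = 1/2 × 0.04854 = 0.02427 mol
mass of Mg(OH)2 = 0.02427 × 58.32 = 1.415 g
% Mg(OH)2 = 1.415 / 2.478 × 100 = 57.12 %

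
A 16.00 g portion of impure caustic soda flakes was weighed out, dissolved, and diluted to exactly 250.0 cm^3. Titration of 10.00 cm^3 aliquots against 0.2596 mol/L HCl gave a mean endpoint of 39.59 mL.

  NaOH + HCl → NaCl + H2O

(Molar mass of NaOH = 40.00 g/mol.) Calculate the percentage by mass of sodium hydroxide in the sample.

64.23 %

n(HCl) per titration = 0.03959 × 0.2596 = 0.01028 mol
n(NaOH) in each aliquot = 0.01028 mol (1:1 ratio)
n(NaOH) in the whole flask = 0.01028 × 250.0/10.00 = 0.2569 mol
mass of NaOH = 0.2569 × 40.00 = 10.28 g
% NaOH = 10.28 / 16.00 × 100 = 64.23 %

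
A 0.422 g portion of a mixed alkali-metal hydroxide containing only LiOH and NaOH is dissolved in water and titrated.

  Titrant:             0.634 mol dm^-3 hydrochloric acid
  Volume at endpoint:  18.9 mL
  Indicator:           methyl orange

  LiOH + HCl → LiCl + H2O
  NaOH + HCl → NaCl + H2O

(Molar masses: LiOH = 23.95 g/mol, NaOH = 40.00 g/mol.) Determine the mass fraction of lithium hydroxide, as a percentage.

n(HCl) = 0.0189 × 0.634 = 0.0120 mol
Let x = n(LiOH), y = n(NaOH).
Titrant: 1x + 1y = 0.0120;  mass: 23.95x + 40.00y = 0.422
Solving, x = 3.57 × 10^-3 mol, y = 8.41 × 10^-3 mol
mass of LiOH = 3.57 × 10^-3 × 23.95 = 0.0855 g
% LiOH = 0.0855 / 0.422 × 100 = 20.3 %

20.3 %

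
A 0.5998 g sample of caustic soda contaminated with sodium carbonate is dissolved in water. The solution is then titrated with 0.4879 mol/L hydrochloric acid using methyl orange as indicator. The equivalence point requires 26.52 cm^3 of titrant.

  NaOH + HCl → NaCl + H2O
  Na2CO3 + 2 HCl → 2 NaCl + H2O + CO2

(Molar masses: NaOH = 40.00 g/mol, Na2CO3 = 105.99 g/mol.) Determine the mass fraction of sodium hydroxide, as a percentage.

n(HCl) = 0.02652 × 0.4879 = 0.01294 mol
Let x = n(NaOH), y = n(Na2CO3).
Titrant: 1x + 2y = 0.01294;  mass: 40.00x + 105.99y = 0.5998
Solving, x = 6.611 × 10^-3 mol, y = 3.164 × 10^-3 mol
mass of NaOH = 6.611 × 10^-3 × 40.00 = 0.2644 g
% NaOH = 0.2644 / 0.5998 × 100 = 44.09 %

44.09 %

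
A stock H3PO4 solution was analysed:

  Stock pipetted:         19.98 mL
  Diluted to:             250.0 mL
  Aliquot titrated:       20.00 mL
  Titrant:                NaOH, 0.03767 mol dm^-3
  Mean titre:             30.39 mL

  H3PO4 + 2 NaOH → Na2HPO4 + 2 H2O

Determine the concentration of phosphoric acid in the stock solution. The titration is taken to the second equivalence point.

0.3581 mol/L

n(NaOH) = 0.03039 × 0.03767 = 1.145 × 10^-3 mol
From the 1:2 ratio, n(H3PO4) in the aliquot = 1/2 × 1.145 × 10^-3 = 5.724 × 10^-4 mol
[H3PO4]_dilute = 5.724 × 10^-4 / 0.02000 = 0.02862 mol/L
Dilution factor = 250.0 / 19.98 = 12.51
[H3PO4]_stock = 0.02862 × 12.51 = 0.3581 mol/L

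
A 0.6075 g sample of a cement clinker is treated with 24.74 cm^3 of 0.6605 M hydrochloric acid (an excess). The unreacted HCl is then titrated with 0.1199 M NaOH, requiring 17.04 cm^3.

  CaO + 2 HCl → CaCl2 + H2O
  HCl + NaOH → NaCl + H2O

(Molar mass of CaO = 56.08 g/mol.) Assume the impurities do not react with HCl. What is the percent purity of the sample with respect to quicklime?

n(HCl) added = 0.02474 × 0.6605 = 0.01634 mol
n(NaOH) used in back-titration = 0.01704 × 0.1199 = 2.043 × 10^-3 mol
n(HCl) left over = 2.043 × 10^-3 mol (1:1 ratio)
n(HCl) consumed by analyte = 0.01634 − 2.043 × 10^-3 = 0.01430 mol
From the 1:2 ratio, n(CaO) = 1/2 × 0.01430 = 7.149 × 10^-3 mol
mass of CaO = 7.149 × 10^-3 × 56.08 = 0.4009 g
% CaO = 0.4009 / 0.6075 × 100 = 65.99 %

65.99 %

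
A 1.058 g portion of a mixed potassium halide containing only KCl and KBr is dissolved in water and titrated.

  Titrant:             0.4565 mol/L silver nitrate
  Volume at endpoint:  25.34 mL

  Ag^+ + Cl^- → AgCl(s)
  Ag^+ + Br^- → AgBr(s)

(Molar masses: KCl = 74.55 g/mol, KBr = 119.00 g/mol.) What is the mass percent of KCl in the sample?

n(AgNO3) = 0.02534 × 0.4565 = 0.01157 mol
Let x = n(KCl), y = n(KBr).
Titrant: 1x + 1y = 0.01157;  mass: 74.55x + 119.00y = 1.058
Solving, x = 7.167 × 10^-3 mol, y = 4.401 × 10^-3 mol
mass of KCl = 7.167 × 10^-3 × 74.55 = 0.5343 g
% KCl = 0.5343 / 1.058 × 100 = 50.50 %

50.50 %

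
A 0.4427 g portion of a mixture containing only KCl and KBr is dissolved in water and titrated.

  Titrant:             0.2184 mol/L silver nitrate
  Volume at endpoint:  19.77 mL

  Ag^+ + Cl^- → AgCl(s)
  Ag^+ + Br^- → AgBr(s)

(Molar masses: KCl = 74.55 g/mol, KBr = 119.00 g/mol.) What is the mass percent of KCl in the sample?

26.94 %

n(AgNO3) = 0.01977 × 0.2184 = 4.318 × 10^-3 mol
Let x = n(KCl), y = n(KBr).
Titrant: 1x + 1y = 4.318 × 10^-3;  mass: 74.55x + 119.00y = 0.4427
Solving, x = 1.600 × 10^-3 mol, y = 2.718 × 10^-3 mol
mass of KCl = 1.600 × 10^-3 × 74.55 = 0.1193 g
% KCl = 0.1193 / 0.4427 × 100 = 26.94 %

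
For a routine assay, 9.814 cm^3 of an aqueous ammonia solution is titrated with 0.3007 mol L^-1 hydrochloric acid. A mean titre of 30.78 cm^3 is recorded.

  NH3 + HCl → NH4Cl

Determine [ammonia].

0.9431 mol/L

n(HCl) = 0.03078 L × 0.3007 mol/L = 9.256 × 10^-3 mol
n(NH3) = 9.256 × 10^-3 mol (1:1 mole ratio)
[NH3] = 9.256 × 10^-3 mol / 0.009814 L = 0.9431 mol/L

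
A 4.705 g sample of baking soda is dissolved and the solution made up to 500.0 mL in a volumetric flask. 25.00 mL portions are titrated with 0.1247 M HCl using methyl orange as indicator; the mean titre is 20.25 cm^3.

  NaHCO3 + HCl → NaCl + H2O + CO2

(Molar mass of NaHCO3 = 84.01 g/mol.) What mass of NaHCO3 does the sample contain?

4.243 g

n(HCl) per titration = 0.02025 × 0.1247 = 2.525 × 10^-3 mol
n(NaHCO3) in each aliquot = 2.525 × 10^-3 mol (1:1 ratio)
n(NaHCO3) in the whole flask = 2.525 × 10^-3 × 500.0/25.00 = 0.05050 mol
mass of NaHCO3 = 0.05050 × 84.01 = 4.243 g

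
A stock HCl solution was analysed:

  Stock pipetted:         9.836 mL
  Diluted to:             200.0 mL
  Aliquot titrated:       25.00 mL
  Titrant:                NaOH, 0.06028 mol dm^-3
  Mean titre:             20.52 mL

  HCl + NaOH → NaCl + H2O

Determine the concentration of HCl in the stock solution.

n(NaOH) = 0.02052 × 0.06028 = 1.237 × 10^-3 mol
n(HCl) in the aliquot = 1.237 × 10^-3 mol (1:1 ratio)
[HCl]_dilute = 1.237 × 10^-3 / 0.02500 = 0.04948 mol/L
Dilution factor = 200.0 / 9.836 = 20.33
[HCl]_stock = 0.04948 × 20.33 = 1.006 mol/L

1.006 mol/L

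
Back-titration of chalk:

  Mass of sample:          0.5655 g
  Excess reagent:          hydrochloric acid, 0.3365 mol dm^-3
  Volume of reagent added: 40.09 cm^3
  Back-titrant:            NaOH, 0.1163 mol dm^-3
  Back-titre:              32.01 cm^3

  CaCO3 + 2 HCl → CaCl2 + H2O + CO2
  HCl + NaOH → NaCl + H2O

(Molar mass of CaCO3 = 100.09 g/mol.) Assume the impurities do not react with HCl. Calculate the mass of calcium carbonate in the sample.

0.4888 g

n(HCl) added = 0.04009 × 0.3365 = 0.01349 mol
n(NaOH) used in back-titration = 0.03201 × 0.1163 = 3.723 × 10^-3 mol
n(HCl) left over = 3.723 × 10^-3 mol (1:1 ratio)
n(HCl) consumed by analyte = 0.01349 − 3.723 × 10^-3 = 9.768 × 10^-3 mol
From the 1:2 ratio, n(CaCO3) = 1/2 × 9.768 × 10^-3 = 4.884 × 10^-3 mol
mass of CaCO3 = 4.884 × 10^-3 × 100.09 = 0.4888 g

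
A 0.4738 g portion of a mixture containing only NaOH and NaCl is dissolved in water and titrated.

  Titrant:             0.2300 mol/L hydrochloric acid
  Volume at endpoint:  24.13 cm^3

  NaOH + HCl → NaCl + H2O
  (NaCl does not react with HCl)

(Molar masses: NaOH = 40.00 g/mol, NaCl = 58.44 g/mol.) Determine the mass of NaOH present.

0.2220 g

n(HCl) = 0.02413 × 0.2300 = 5.550 × 10^-3 mol
Let x = n(NaOH), y = n(NaCl).
Titrant: 1x = 5.550 × 10^-3;  mass: 40.00x + 58.44y = 0.4738
Solving, x = 5.550 × 10^-3 mol, y = 4.309 × 10^-3 mol
mass of NaOH = 5.550 × 10^-3 × 40.00 = 0.2220 g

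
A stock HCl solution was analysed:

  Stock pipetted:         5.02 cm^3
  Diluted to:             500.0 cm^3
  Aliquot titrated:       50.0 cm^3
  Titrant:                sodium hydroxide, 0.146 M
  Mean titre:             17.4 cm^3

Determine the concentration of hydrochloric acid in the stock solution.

5.06 M

HCl + NaOH → NaCl + H2O
n(NaOH) = 0.0174 × 0.146 = 2.54 × 10^-3 mol
n(HCl) in the aliquot = 2.54 × 10^-3 mol (1:1 ratio)
[HCl]_dilute = 2.54 × 10^-3 / 0.0500 = 0.0508 mol/L
Dilution factor = 500.0 / 5.02 = 99.60
[HCl]_stock = 0.0508 × 99.60 = 5.06 mol/L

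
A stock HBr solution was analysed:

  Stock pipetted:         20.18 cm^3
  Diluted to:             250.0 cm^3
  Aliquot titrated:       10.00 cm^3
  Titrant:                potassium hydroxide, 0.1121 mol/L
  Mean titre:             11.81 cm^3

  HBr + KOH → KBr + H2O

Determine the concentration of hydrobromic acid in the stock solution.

1.640 mol/L

n(KOH) = 0.01181 × 0.1121 = 1.324 × 10^-3 mol
n(HBr) in the aliquot = 1.324 × 10^-3 mol (1:1 ratio)
[HBr]_dilute = 1.324 × 10^-3 / 0.01000 = 0.1324 mol/L
Dilution factor = 250.0 / 20.18 = 12.39
[HBr]_stock = 0.1324 × 12.39 = 1.640 mol/L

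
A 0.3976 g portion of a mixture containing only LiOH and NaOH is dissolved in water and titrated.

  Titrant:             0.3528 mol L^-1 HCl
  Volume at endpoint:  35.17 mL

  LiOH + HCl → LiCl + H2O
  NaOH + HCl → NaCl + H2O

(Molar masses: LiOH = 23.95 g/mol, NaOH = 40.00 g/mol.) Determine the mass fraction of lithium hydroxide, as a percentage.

37.05 %

n(HCl) = 0.03517 × 0.3528 = 0.01241 mol
Let x = n(LiOH), y = n(NaOH).
Titrant: 1x + 1y = 0.01241;  mass: 23.95x + 40.00y = 0.3976
Solving, x = 6.151 × 10^-3 mol, y = 6.257 × 10^-3 mol
mass of LiOH = 6.151 × 10^-3 × 23.95 = 0.1473 g
% LiOH = 0.1473 / 0.3976 × 100 = 37.05 %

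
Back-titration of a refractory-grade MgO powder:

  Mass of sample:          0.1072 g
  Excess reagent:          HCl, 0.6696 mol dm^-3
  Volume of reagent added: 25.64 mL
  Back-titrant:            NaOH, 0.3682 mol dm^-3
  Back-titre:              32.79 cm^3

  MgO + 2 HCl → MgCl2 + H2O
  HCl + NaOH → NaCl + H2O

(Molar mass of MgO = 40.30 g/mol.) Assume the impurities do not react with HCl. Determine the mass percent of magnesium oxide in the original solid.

n(HCl) added = 0.02564 × 0.6696 = 0.01717 mol
n(NaOH) used in back-titration = 0.03279 × 0.3682 = 0.01207 mol
n(HCl) left over = 0.01207 mol (1:1 ratio)
n(HCl) consumed by analyte = 0.01717 − 0.01207 = 5.095 × 10^-3 mol
From the 1:2 ratio, n(MgO) = 1/2 × 5.095 × 10^-3 = 2.548 × 10^-3 mol
mass of MgO = 2.548 × 10^-3 × 40.30 = 0.1027 g
% MgO = 0.1027 / 0.1072 × 100 = 95.77 %

95.77 %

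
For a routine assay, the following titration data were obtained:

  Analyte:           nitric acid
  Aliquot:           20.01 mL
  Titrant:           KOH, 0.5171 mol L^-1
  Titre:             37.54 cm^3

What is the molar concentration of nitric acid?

0.9701 mol/L

HNO3 + KOH → KNO3 + H2O
n(KOH) = 0.03754 L × 0.5171 mol/L = 0.01941 mol
n(HNO3) = 0.01941 mol (1:1 mole ratio)
[HNO3] = 0.01941 mol / 0.02001 L = 0.9701 mol/L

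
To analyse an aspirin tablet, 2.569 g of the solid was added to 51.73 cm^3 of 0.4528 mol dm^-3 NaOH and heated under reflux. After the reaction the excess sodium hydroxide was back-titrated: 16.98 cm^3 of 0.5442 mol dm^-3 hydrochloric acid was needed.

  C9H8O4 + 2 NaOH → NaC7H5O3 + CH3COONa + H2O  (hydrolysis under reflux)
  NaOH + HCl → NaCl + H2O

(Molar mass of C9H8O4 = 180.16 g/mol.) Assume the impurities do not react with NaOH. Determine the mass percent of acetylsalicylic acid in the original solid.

n(NaOH) added = 0.05173 × 0.4528 = 0.02342 mol
n(HCl) used in back-titration = 0.01698 × 0.5442 = 9.241 × 10^-3 mol
n(NaOH) left over = 9.241 × 10^-3 mol (1:1 ratio)
n(NaOH) consumed by analyte = 0.02342 − 9.241 × 10^-3 = 0.01418 mol
From the 1:2 ratio, n(C9H8O4) = 1/2 × 0.01418 = 7.091 × 10^-3 mol
mass of C9H8O4 = 7.091 × 10^-3 × 180.16 = 1.278 g
% C9H8O4 = 1.278 / 2.569 × 100 = 49.73 %

49.73 %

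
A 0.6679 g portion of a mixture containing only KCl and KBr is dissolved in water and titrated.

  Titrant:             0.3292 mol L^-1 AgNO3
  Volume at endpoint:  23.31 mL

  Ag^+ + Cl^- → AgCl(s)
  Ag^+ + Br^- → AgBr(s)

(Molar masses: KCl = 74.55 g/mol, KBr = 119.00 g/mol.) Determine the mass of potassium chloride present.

0.4113 g

n(AgNO3) = 0.02331 × 0.3292 = 7.674 × 10^-3 mol
Let x = n(KCl), y = n(KBr).
Titrant: 1x + 1y = 7.674 × 10^-3;  mass: 74.55x + 119.00y = 0.6679
Solving, x = 5.518 × 10^-3 mol, y = 2.156 × 10^-3 mol
mass of KCl = 5.518 × 10^-3 × 74.55 = 0.4113 g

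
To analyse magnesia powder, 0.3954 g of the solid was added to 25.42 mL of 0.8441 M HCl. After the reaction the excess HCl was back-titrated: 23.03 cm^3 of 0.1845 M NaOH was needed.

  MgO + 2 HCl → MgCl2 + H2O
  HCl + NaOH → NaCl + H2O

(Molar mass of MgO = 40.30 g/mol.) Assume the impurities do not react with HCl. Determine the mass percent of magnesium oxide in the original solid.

n(HCl) added = 0.02542 × 0.8441 = 0.02146 mol
n(NaOH) used in back-titration = 0.02303 × 0.1845 = 4.249 × 10^-3 mol
n(HCl) left over = 4.249 × 10^-3 mol (1:1 ratio)
n(HCl) consumed by analyte = 0.02146 − 4.249 × 10^-3 = 0.01721 mol
From the 1:2 ratio, n(MgO) = 1/2 × 0.01721 = 8.604 × 10^-3 mol
mass of MgO = 8.604 × 10^-3 × 40.30 = 0.3467 g
% MgO = 0.3467 / 0.3954 × 100 = 87.69 %

87.69 %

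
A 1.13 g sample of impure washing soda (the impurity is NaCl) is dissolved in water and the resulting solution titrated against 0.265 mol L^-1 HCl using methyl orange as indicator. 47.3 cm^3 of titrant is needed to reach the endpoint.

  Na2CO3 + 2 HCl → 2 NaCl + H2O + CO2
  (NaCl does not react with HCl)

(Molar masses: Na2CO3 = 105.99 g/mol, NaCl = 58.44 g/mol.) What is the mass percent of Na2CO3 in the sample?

n(HCl) = 0.0473 × 0.265 = 0.0125 mol
Let x = n(Na2CO3), y = n(NaCl).
Titrant: 2x = 0.0125;  mass: 105.99x + 58.44y = 1.13
Solving, x = 6.27 × 10^-3 mol, y = 7.97 × 10^-3 mol
mass of Na2CO3 = 6.27 × 10^-3 × 105.99 = 0.664 g
% Na2CO3 = 0.664 / 1.13 × 100 = 58.8 %

58.8 %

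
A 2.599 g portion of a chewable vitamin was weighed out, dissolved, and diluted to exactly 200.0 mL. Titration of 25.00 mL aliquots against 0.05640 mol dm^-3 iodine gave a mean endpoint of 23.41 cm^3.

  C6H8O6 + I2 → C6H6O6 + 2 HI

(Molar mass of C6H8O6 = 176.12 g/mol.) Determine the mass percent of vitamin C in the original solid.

n(I2) per titration = 0.02341 × 0.05640 = 1.320 × 10^-3 mol
n(C6H8O6) in each aliquot = 1.320 × 10^-3 mol (1:1 ratio)
n(C6H8O6) in the whole flask = 1.320 × 10^-3 × 200.0/25.00 = 0.01056 mol
mass of C6H8O6 = 0.01056 × 176.12 = 1.860 g
% C6H8O6 = 1.860 / 2.599 × 100 = 71.58 %

71.58 %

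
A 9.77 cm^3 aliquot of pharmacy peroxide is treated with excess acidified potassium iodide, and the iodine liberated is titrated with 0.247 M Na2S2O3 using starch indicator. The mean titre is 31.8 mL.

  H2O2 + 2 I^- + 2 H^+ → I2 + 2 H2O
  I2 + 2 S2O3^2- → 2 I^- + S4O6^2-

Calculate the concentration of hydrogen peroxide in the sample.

0.402 M

n(S2O3^2-) = 0.0318 × 0.247 = 7.85 × 10^-3 mol
n(I2) = n(S2O3^2-)/2 = 3.93 × 10^-3 mol
n(H2O2) in the aliquot = 3.93 × 10^-3 mol (1:1 ratio)
[H2O2] = 3.93 × 10^-3 / 0.00977 = 0.402 mol/L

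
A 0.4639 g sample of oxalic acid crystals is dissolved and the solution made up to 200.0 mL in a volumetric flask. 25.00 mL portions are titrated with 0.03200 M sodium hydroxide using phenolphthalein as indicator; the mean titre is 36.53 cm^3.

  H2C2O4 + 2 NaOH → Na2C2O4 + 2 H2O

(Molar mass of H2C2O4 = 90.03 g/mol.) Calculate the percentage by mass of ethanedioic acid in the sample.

90.74 %

n(NaOH) per titration = 0.03653 × 0.03200 = 1.169 × 10^-3 mol
From the 1:2 ratio, n(H2C2O4) in each aliquot = 1/2 × 1.169 × 10^-3 = 5.845 × 10^-4 mol
n(H2C2O4) in the whole flask = 5.845 × 10^-4 × 200.0/25.00 = 4.676 × 10^-3 mol
mass of H2C2O4 = 4.676 × 10^-3 × 90.03 = 0.4210 g
% H2C2O4 = 0.4210 / 0.4639 × 100 = 90.74 %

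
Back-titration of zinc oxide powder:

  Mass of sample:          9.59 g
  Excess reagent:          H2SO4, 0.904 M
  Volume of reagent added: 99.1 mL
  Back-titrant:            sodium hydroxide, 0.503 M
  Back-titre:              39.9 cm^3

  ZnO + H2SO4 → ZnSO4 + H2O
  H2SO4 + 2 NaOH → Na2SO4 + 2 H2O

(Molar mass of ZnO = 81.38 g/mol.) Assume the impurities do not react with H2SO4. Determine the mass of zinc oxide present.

6.47 g

n(H2SO4) added = 0.0991 × 0.904 = 0.0896 mol
n(NaOH) used in back-titration = 0.0399 × 0.503 = 0.0201 mol
From the 1:2 ratio, n(H2SO4) left over = 1/2 × 0.0201 = 0.0100 mol
n(H2SO4) consumed by analyte = 0.0896 − 0.0100 = 0.0796 mol
n(ZnO) = 0.0796 mol (1:1 ratio)
mass of ZnO = 0.0796 × 81.38 = 6.47 g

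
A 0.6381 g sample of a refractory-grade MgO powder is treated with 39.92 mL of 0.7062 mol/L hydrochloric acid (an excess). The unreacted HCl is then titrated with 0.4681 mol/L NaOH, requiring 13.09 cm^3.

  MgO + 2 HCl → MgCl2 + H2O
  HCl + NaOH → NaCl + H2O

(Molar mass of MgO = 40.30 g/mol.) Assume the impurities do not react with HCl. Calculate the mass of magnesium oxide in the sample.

n(HCl) added = 0.03992 × 0.7062 = 0.02819 mol
n(NaOH) used in back-titration = 0.01309 × 0.4681 = 6.127 × 10^-3 mol
n(HCl) left over = 6.127 × 10^-3 mol (1:1 ratio)
n(HCl) consumed by analyte = 0.02819 − 6.127 × 10^-3 = 0.02206 mol
From the 1:2 ratio, n(MgO) = 1/2 × 0.02206 = 0.01103 mol
mass of MgO = 0.01103 × 40.30 = 0.4446 g

0.4446 g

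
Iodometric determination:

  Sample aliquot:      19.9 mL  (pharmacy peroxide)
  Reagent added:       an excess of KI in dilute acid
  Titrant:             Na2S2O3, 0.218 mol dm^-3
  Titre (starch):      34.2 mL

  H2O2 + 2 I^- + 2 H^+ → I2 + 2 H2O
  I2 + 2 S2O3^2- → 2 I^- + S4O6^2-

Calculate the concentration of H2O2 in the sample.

n(S2O3^2-) = 0.0342 × 0.218 = 7.46 × 10^-3 mol
n(I2) = n(S2O3^2-)/2 = 3.73 × 10^-3 mol
n(H2O2) in the aliquot = 3.73 × 10^-3 mol (1:1 ratio)
[H2O2] = 3.73 × 10^-3 / 0.0199 = 0.187 mol/L

0.187 mol/L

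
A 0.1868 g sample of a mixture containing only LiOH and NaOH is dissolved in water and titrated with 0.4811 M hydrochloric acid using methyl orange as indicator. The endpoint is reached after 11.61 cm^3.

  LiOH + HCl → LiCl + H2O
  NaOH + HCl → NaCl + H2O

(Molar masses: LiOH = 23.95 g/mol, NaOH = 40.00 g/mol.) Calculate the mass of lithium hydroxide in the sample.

n(HCl) = 0.01161 × 0.4811 = 5.586 × 10^-3 mol
Let x = n(LiOH), y = n(NaOH).
Titrant: 1x + 1y = 5.586 × 10^-3;  mass: 23.95x + 40.00y = 0.1868
Solving, x = 2.282 × 10^-3 mol, y = 3.304 × 10^-3 mol
mass of LiOH = 2.282 × 10^-3 × 23.95 = 0.05465 g

0.05465 g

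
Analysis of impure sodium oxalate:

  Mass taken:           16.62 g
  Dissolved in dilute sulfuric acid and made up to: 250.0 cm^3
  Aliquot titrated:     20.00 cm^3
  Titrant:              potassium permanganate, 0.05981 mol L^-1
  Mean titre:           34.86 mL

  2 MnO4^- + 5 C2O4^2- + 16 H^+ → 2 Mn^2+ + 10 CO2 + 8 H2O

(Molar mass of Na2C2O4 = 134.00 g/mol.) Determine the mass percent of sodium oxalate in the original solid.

52.53 %

n(KMnO4) per titration = 0.03486 × 0.05981 = 2.085 × 10^-3 mol
From the 5:2 ratio, n(Na2C2O4) in each aliquot = 5/2 × 2.085 × 10^-3 = 5.212 × 10^-3 mol
n(Na2C2O4) in the whole flask = 5.212 × 10^-3 × 250.0/20.00 = 0.06516 mol
mass of Na2C2O4 = 0.06516 × 134.00 = 8.731 g
% Na2C2O4 = 8.731 / 16.62 × 100 = 52.53 %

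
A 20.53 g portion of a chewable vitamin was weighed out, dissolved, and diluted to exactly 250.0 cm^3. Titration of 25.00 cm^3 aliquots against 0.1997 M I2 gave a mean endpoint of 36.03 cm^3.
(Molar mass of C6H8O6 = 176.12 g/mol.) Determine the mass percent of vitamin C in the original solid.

61.73 %

C6H8O6 + I2 → C6H6O6 + 2 HI
n(I2) per titration = 0.03603 × 0.1997 = 7.195 × 10^-3 mol
n(C6H8O6) in each aliquot = 7.195 × 10^-3 mol (1:1 ratio)
n(C6H8O6) in the whole flask = 7.195 × 10^-3 × 250.0/25.00 = 0.07195 mol
mass of C6H8O6 = 0.07195 × 176.12 = 12.67 g
% C6H8O6 = 12.67 / 20.53 × 100 = 61.73 %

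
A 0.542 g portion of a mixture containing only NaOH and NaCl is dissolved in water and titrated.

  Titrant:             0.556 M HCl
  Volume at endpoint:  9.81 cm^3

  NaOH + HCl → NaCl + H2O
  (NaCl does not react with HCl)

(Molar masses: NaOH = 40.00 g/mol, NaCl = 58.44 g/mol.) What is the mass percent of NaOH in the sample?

40.3 %

n(HCl) = 0.00981 × 0.556 = 5.45 × 10^-3 mol
Let x = n(NaOH), y = n(NaCl).
Titrant: 1x = 5.45 × 10^-3;  mass: 40.00x + 58.44y = 0.542
Solving, x = 5.45 × 10^-3 mol, y = 5.54 × 10^-3 mol
mass of NaOH = 5.45 × 10^-3 × 40.00 = 0.218 g
% NaOH = 0.218 / 0.542 × 100 = 40.3 %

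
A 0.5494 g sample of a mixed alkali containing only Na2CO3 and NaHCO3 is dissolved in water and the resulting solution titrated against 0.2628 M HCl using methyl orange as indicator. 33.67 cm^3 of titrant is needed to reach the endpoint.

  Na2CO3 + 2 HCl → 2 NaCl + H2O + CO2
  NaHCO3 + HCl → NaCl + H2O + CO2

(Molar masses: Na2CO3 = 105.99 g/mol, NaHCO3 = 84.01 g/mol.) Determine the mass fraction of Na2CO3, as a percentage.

60.32 %

n(HCl) = 0.03367 × 0.2628 = 8.848 × 10^-3 mol
Let x = n(Na2CO3), y = n(NaHCO3).
Titrant: 2x + 1y = 8.848 × 10^-3;  mass: 105.99x + 84.01y = 0.5494
Solving, x = 3.127 × 10^-3 mol, y = 2.595 × 10^-3 mol
mass of Na2CO3 = 3.127 × 10^-3 × 105.99 = 0.3314 g
% Na2CO3 = 0.3314 / 0.5494 × 100 = 60.32 %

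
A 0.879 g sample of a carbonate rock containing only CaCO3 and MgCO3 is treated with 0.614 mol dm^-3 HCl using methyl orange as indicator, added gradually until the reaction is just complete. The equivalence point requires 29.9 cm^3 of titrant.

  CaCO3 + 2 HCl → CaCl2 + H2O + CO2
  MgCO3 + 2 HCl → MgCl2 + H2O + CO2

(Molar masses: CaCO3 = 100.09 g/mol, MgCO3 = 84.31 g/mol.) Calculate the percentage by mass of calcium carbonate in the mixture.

n(HCl) = 0.0299 × 0.614 = 0.0184 mol
Let x = n(CaCO3), y = n(MgCO3).
Titrant: 2x + 2y = 0.0184;  mass: 100.09x + 84.31y = 0.879
Solving, x = 6.66 × 10^-3 mol, y = 2.52 × 10^-3 mol
mass of CaCO3 = 6.66 × 10^-3 × 100.09 = 0.667 g
% CaCO3 = 0.667 / 0.879 × 100 = 75.8 %

75.8 %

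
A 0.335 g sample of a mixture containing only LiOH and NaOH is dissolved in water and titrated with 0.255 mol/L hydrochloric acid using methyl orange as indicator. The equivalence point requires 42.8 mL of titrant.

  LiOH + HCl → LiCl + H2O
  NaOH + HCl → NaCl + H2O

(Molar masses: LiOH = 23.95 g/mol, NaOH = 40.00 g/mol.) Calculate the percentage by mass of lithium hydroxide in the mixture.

n(HCl) = 0.0428 × 0.255 = 0.0109 mol
Let x = n(LiOH), y = n(NaOH).
Titrant: 1x + 1y = 0.0109;  mass: 23.95x + 40.00y = 0.335
Solving, x = 6.33 × 10^-3 mol, y = 4.59 × 10^-3 mol
mass of LiOH = 6.33 × 10^-3 × 23.95 = 0.152 g
% LiOH = 0.152 / 0.335 × 100 = 45.2 %

45.2 %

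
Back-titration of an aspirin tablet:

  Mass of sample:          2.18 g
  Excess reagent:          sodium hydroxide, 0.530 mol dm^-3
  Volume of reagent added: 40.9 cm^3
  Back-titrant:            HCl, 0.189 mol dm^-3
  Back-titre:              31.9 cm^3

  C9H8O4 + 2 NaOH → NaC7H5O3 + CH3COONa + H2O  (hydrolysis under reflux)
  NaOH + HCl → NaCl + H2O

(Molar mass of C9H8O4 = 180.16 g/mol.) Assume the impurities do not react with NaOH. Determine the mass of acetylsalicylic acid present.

1.41 g

n(NaOH) added = 0.0409 × 0.530 = 0.0217 mol
n(HCl) used in back-titration = 0.0319 × 0.189 = 6.03 × 10^-3 mol
n(NaOH) left over = 6.03 × 10^-3 mol (1:1 ratio)
n(NaOH) consumed by analyte = 0.0217 − 6.03 × 10^-3 = 0.0156 mol
From the 1:2 ratio, n(C9H8O4) = 1/2 × 0.0156 = 7.82 × 10^-3 mol
mass of C9H8O4 = 7.82 × 10^-3 × 180.16 = 1.41 g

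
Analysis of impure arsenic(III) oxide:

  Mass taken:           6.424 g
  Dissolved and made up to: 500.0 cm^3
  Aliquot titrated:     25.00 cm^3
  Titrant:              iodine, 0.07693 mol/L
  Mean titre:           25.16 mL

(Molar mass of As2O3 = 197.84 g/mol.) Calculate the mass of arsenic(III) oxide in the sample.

As2O3 + 2 I2 + 2 H2O → As2O5 + 4 HI
n(I2) per titration = 0.02516 × 0.07693 = 1.936 × 10^-3 mol
From the 1:2 ratio, n(As2O3) in each aliquot = 1/2 × 1.936 × 10^-3 = 9.678 × 10^-4 mol
n(As2O3) in the whole flask = 9.678 × 10^-4 × 500.0/25.00 = 0.01936 mol
mass of As2O3 = 0.01936 × 197.84 = 3.829 g

3.829 g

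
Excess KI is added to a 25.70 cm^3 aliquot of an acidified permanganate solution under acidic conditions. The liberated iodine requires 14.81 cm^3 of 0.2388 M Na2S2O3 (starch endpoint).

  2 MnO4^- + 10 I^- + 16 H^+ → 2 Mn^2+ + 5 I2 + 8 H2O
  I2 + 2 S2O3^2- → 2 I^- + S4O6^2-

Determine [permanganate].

0.02752 M

n(S2O3^2-) = 0.01481 × 0.2388 = 3.537 × 10^-3 mol
n(I2) = n(S2O3^2-)/2 = 1.768 × 10^-3 mol
From the 2:5 ratio, n(MnO4^-) in the aliquot = 2/5 × 1.768 × 10^-3 = 7.073 × 10^-4 mol
[MnO4^-] = 7.073 × 10^-4 / 0.02570 = 0.02752 mol/L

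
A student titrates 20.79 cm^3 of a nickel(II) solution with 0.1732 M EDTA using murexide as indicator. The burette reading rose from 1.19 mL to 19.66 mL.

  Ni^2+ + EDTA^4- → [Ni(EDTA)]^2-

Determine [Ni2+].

n(EDTA) = 0.01847 L × 0.1732 mol/L = 3.199 × 10^-3 mol
n(Ni2+) = 3.199 × 10^-3 mol (1:1 mole ratio)
[Ni2+] = 3.199 × 10^-3 mol / 0.02079 L = 0.1539 mol/L

0.1539 M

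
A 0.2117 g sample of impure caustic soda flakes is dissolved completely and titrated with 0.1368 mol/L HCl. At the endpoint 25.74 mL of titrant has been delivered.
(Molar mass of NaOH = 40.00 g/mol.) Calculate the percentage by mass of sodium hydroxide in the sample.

66.53 %

NaOH + HCl → NaCl + H2O
n(HCl) = 0.02574 L × 0.1368 mol/L = 3.521 × 10^-3 mol
n(NaOH) = 3.521 × 10^-3 mol (1:1 ratio)
mass of NaOH = 3.521 × 10^-3 × 40.00 g/mol = 0.1408 g
% NaOH = 0.1408 / 0.2117 × 100 = 66.53 %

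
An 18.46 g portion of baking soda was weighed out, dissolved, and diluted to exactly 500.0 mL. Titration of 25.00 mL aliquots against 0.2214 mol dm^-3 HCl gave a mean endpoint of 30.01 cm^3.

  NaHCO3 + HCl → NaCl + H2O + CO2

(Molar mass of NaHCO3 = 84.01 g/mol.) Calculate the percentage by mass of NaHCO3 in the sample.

60.47 %

n(HCl) per titration = 0.03001 × 0.2214 = 6.644 × 10^-3 mol
n(NaHCO3) in each aliquot = 6.644 × 10^-3 mol (1:1 ratio)
n(NaHCO3) in the whole flask = 6.644 × 10^-3 × 500.0/25.00 = 0.1329 mol
mass of NaHCO3 = 0.1329 × 84.01 = 11.16 g
% NaHCO3 = 11.16 / 18.46 × 100 = 60.47 %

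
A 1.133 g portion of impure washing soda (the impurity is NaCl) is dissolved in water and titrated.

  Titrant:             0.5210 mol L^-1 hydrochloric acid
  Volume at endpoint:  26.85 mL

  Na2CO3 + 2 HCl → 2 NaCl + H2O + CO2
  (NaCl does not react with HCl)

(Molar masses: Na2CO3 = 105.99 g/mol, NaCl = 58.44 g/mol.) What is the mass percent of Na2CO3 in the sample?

65.43 %

n(HCl) = 0.02685 × 0.5210 = 0.01399 mol
Let x = n(Na2CO3), y = n(NaCl).
Titrant: 2x = 0.01399;  mass: 105.99x + 58.44y = 1.133
Solving, x = 6.994 × 10^-3 mol, y = 6.702 × 10^-3 mol
mass of Na2CO3 = 6.994 × 10^-3 × 105.99 = 0.7413 g
% Na2CO3 = 0.7413 / 1.133 × 100 = 65.43 %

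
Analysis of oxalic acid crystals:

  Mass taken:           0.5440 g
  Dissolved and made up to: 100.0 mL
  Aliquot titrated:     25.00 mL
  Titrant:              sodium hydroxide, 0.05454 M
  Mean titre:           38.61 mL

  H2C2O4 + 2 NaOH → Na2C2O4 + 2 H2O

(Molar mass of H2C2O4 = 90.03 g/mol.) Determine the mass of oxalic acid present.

0.3792 g

n(NaOH) per titration = 0.03861 × 0.05454 = 2.106 × 10^-3 mol
From the 1:2 ratio, n(H2C2O4) in each aliquot = 1/2 × 2.106 × 10^-3 = 1.053 × 10^-3 mol
n(H2C2O4) in the whole flask = 1.053 × 10^-3 × 100.0/25.00 = 4.212 × 10^-3 mol
mass of H2C2O4 = 4.212 × 10^-3 × 90.03 = 0.3792 g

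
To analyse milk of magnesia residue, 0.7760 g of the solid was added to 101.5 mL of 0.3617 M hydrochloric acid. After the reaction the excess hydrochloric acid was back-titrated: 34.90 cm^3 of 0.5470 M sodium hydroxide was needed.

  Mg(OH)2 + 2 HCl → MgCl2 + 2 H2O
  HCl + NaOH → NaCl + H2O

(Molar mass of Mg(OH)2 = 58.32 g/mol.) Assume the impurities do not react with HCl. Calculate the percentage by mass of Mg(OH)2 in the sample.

66.22 %

n(HCl) added = 0.1015 × 0.3617 = 0.03671 mol
n(NaOH) used in back-titration = 0.03490 × 0.5470 = 0.01909 mol
n(HCl) left over = 0.01909 mol (1:1 ratio)
n(HCl) consumed by analyte = 0.03671 − 0.01909 = 0.01762 mol
From the 1:2 ratio, n(Mg(OH)2) = 1/2 × 0.01762 = 8.811 × 10^-3 mol
mass of Mg(OH)2 = 8.811 × 10^-3 × 58.32 = 0.5139 g
% Mg(OH)2 = 0.5139 / 0.7760 × 100 = 66.22 %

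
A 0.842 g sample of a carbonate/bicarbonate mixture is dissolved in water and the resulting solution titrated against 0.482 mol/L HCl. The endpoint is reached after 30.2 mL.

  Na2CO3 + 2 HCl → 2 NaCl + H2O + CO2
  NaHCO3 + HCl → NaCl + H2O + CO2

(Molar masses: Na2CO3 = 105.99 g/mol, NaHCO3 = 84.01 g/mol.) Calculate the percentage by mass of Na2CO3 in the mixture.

n(HCl) = 0.0302 × 0.482 = 0.0146 mol
Let x = n(Na2CO3), y = n(NaHCO3).
Titrant: 2x + 1y = 0.0146;  mass: 105.99x + 84.01y = 0.842
Solving, x = 6.14 × 10^-3 mol, y = 2.28 × 10^-3 mol
mass of Na2CO3 = 6.14 × 10^-3 × 105.99 = 0.651 g
% Na2CO3 = 0.651 / 0.842 × 100 = 77.3 %

77.3 %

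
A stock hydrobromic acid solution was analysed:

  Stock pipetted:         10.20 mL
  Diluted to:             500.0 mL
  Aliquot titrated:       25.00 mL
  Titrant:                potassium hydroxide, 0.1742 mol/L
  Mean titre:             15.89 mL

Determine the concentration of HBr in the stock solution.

HBr + KOH → KBr + H2O
n(KOH) = 0.01589 × 0.1742 = 2.768 × 10^-3 mol
n(HBr) in the aliquot = 2.768 × 10^-3 mol (1:1 ratio)
[HBr]_dilute = 2.768 × 10^-3 / 0.02500 = 0.1107 mol/L
Dilution factor = 500.0 / 10.20 = 49.02
[HBr]_stock = 0.1107 × 49.02 = 5.428 mol/L

5.428 mol/L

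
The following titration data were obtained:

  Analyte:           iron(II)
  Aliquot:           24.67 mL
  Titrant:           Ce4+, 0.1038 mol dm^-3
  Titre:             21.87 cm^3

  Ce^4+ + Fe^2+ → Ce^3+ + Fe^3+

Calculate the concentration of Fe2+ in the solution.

n(Ce4+) = 0.02187 L × 0.1038 mol/L = 2.270 × 10^-3 mol
n(Fe2+) = 2.270 × 10^-3 mol (1:1 mole ratio)
[Fe2+] = 2.270 × 10^-3 mol / 0.02467 L = 0.09202 mol/L

0.09202 mol/L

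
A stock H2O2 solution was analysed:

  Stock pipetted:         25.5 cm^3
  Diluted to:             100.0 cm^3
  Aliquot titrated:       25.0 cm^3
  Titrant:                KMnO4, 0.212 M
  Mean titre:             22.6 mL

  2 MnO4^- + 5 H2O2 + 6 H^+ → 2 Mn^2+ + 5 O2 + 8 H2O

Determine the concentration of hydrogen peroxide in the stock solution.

1.88 M

n(KMnO4) = 0.0226 × 0.212 = 4.79 × 10^-3 mol
From the 5:2 ratio, n(H2O2) in the aliquot = 5/2 × 4.79 × 10^-3 = 0.0120 mol
[H2O2]_dilute = 0.0120 / 0.0250 = 0.479 mol/L
Dilution factor = 100.0 / 25.5 = 3.922
[H2O2]_stock = 0.479 × 3.922 = 1.88 mol/L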